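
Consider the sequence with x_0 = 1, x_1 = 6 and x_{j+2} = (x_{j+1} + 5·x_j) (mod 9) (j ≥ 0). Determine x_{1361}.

7

Computing terms: x_0 = 1,  x_1 = 6,  x_2 = 2,  x_3 = 5,  x_4 = 6,  x_5 = 4,  x_6 = 7,  x_7 = 0,  x_8 = 8,  x_9 = 8,  x_{10} = 3,  x_{11} = 7,  x_{12} = 4,  x_{13} = 3,  x_{14} = 5,  x_{15} = 2,  x_{16} = 0,  x_{17} = 1,  x_{18} = 1,  x_{19} = 6.
The sequence repeats with period 18.
So x_{1361} = x_{0 + ((1361-0) mod 18)} = x_{11} = 7.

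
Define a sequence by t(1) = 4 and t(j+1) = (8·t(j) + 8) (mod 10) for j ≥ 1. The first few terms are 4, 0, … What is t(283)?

Computing terms: t(1) = 4, t(2) = 0, t(3) = 8, t(4) = 2, t(5) = 4.
Since t(5) = t(1) = 4, the sequence is periodic with period 4.
So t(283) = t(1 + ((283-1) mod 4)) = t(3) = 8.

8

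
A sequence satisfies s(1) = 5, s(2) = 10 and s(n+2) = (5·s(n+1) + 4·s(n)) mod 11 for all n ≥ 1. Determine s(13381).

6

Listing terms: s(1) = 5; s(2) = 10; s(3) = 4; s(4) = 5; s(5) = 8; s(6) = 5; s(7) = 2; s(8) = 8; s(9) = 4; s(10) = 8; s(11) = 1; s(12) = 4; s(13) = 2; s(14) = 4; s(15) = 6; s(16) = 2; s(17) = 1; s(18) = 2; s(19) = 3; s(20) = 1; s(21) = 6; s(22) = 1; s(23) = 7; s(24) = 6; s(25) = 3; s(26) = 6; s(27) = 9; s(28) = 3; s(29) = 7; s(30) = 3; s(31) = 10; s(32) = 7; s(33) = 9; s(34) = 7; s(35) = 5; s(36) = 9; s(37) = 10; s(38) = 9; s(39) = 8; s(40) = 10; s(41) = 5; s(42) = 10.
The sequence repeats with period 40.
So s(13381) = s(1 + ((13381-1) mod 40)) = s(21) = 6.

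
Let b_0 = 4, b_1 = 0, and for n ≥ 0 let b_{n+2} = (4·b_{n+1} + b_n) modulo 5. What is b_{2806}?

b_0 = 4, b_1 = 0, b_2 = 4, b_3 = 1, b_4 = 3, b_5 = 3, b_6 = 0, b_7 = 3, b_8 = 2, b_9 = 1, b_{10} = 1, b_{11} = 0, b_{12} = 1, b_{13} = 4, b_{14} = 2, b_{15} = 2, b_{16} = 0, b_{17} = 2, b_{18} = 3, b_{19} = 4, b_{20} = 4, b_{21} = 0.
The sequence repeats with period 20.
(2806 - 0) mod 20 = 6, so b_{2806} = b_6 = 0.

0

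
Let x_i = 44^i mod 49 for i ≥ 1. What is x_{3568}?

2

Computing terms: x_1 = 44, x_2 = 25, x_3 = 22, x_4 = 37, x_5 = 11, x_6 = 43, x_7 = 30, x_8 = 46, x_9 = 15, x_{10} = 23, x_{11} = 32, x_{12} = 36, x_{13} = 16, x_{14} = 18, x_{15} = 8, x_{16} = 9, x_{17} = 4, x_{18} = 29, x_{19} = 2, x_{20} = 39, x_{21} = 1, x_{22} = 44.
The sequence repeats with period 21.
So x_{3568} = x_{1 + ((3568-1) mod 21)} = x_{19} = 2.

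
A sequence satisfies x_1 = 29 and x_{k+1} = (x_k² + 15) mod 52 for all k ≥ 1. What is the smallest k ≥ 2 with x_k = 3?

We have x_1 = 29; x_2 = 24; x_3 = 19; x_4 = 12; x_5 = 3; x_6 = 24.
Since x_6 = x_2 = 24, the sequence is eventually periodic: after a pre-period of length 1 it cycles with period 4.
The value 3 first appears (with k ≥ 2) at x_5.

5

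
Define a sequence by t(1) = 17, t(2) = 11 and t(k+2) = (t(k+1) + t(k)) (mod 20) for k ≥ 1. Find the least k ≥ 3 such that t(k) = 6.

6

We have t(1) = 17,  t(2) = 11,  t(3) = 8,  t(4) = 19,  t(5) = 7,  t(6) = 6,  t(7) = 13,  t(8) = 19,  t(9) = 12,  t(10) = 11,  t(11) = 3,  t(12) = 14,  t(13) = 17,  t(14) = 11.
The sequence repeats with period 12.
The value 6 first appears (with k ≥ 3) at t(6).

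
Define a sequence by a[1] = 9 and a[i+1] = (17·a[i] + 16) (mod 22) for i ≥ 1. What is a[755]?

Computing terms: a[1] = 9; a[2] = 15; a[3] = 7; a[4] = 3; a[5] = 1; a[6] = 11; a[7] = 5; a[8] = 13; a[9] = 17; a[10] = 19; a[11] = 9.
Since a[11] = a[1] = 9, the sequence is periodic with period 10.
(755 - 1) mod 10 = 4, so a[755] = a[5] = 1.

1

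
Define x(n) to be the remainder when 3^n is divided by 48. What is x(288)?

We have x(0) = 1; x(1) = 3; x(2) = 9; x(3) = 27; x(4) = 33; x(5) = 3.
Since x(5) = x(1) = 3, the sequence is eventually periodic: after a pre-period of length 1 it cycles with period 4.
For n ≥ 1, x(n) depends only on (n - 1) mod 4. (288 - 1) mod 4 = 3, so x(288) = x(4) = 33.

33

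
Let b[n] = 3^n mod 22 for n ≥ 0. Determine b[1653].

5

We have b[0] = 1; b[1] = 3; b[2] = 9; b[3] = 5; b[4] = 15; b[5] = 1.
Since b[5] = b[0] = 1, the sequence is periodic with period 5.
(1653 - 0) mod 5 = 3, so b[1653] = b[3] = 5.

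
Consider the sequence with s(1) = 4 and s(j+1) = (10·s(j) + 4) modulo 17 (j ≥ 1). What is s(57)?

s(1) = 4; s(2) = 10; s(3) = 2; s(4) = 7; s(5) = 6; s(6) = 13; s(7) = 15; s(8) = 1; s(9) = 14; s(10) = 8; s(11) = 16; s(12) = 11; s(13) = 12; s(14) = 5; s(15) = 3; s(16) = 0; s(17) = 4.
Since s(17) = s(1) = 4, the sequence is periodic with period 16.
(57 - 1) mod 16 = 8, so s(57) = s(9) = 14.

14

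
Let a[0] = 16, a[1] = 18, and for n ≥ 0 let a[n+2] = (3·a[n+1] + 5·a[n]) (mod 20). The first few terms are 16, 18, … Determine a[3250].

14

Listing terms: a[0] = 16,  a[1] = 18,  a[2] = 14,  a[3] = 12,  a[4] = 6,  a[5] = 18,  a[6] = 4,  a[7] = 2,  a[8] = 6,  a[9] = 8,  a[10] = 14,  a[11] = 2,  a[12] = 16,  a[13] = 18.
Since (a[12], a[13]) = (a[0], a[1]) = (16, 18) (two consecutive terms determine the rest), the sequence is periodic with period 12.
(3250 - 0) mod 12 = 10, so a[3250] = a[10] = 14.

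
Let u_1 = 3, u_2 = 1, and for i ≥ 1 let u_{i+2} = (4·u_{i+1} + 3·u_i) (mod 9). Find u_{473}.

7

Computing terms: u_1 = 3, u_2 = 1, u_3 = 4, u_4 = 1, u_5 = 7, u_6 = 4, u_7 = 1.
Since (u_6, u_7) = (u_3, u_4) = (4, 1) (two consecutive terms determine the rest), the sequence is eventually periodic: after a pre-period of length 2 it cycles with period 3.
For i ≥ 3, u_i depends only on (i - 3) mod 3. (473 - 3) mod 3 = 2, so u_{473} = u_5 = 7.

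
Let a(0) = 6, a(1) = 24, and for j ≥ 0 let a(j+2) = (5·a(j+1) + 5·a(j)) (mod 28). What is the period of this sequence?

Computing terms: a(0) = 6, a(1) = 24, a(2) = 10, a(3) = 2, a(4) = 4, a(5) = 2, a(6) = 2, a(7) = 20, a(8) = 26, a(9) = 6, a(10) = 20, a(11) = 18, a(12) = 22, a(13) = 4, a(14) = 18, a(15) = 26, a(16) = 24, a(17) = 26, a(18) = 26, a(19) = 8, a(20) = 2, a(21) = 22, a(22) = 8, a(23) = 10, a(24) = 6, a(25) = 24.
The sequence repeats with period 24.

24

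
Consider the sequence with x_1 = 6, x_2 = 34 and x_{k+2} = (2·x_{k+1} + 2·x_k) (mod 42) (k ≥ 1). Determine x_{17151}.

Listing terms: x_1 = 6, x_2 = 34, x_3 = 38, x_4 = 18, x_5 = 28, x_6 = 8, x_7 = 30, x_8 = 34, x_9 = 2, x_{10} = 30, x_{11} = 22, x_{12} = 20, x_{13} = 0, x_{14} = 40, x_{15} = 38, x_{16} = 30, x_{17} = 10, x_{18} = 38, x_{19} = 12, x_{20} = 16, x_{21} = 14, x_{22} = 18, x_{23} = 22, x_{24} = 38, x_{25} = 36, x_{26} = 22, x_{27} = 32, x_{28} = 24, x_{29} = 28, x_{30} = 20, x_{31} = 12, x_{32} = 22, x_{33} = 26, x_{34} = 12, x_{35} = 34, x_{36} = 8, x_{37} = 0, x_{38} = 16, x_{39} = 32, x_{40} = 12, x_{41} = 4, x_{42} = 32, x_{43} = 30, x_{44} = 40, x_{45} = 14, x_{46} = 24, x_{47} = 34, x_{48} = 32, x_{49} = 6, x_{50} = 34.
Since (x_{49}, x_{50}) = (x_1, x_2) = (6, 34) (two consecutive terms determine the rest), the sequence is periodic with period 48.
So x_{17151} = x_{1 + ((17151-1) mod 48)} = x_{15} = 38.

38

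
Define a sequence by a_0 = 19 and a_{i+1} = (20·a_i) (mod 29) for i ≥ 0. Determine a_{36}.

3

a_0 = 19; a_1 = 3; a_2 = 2; a_3 = 11; a_4 = 17; a_5 = 21; a_6 = 14; a_7 = 19.
Since a_7 = a_0 = 19, the sequence is periodic with period 7.
So a_{36} = a_{0 + ((36-0) mod 7)} = a_1 = 3.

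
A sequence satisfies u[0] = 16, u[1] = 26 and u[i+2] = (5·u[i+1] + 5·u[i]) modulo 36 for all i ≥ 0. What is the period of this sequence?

Computing terms: u[0] = 16, u[1] = 26, u[2] = 30, u[3] = 28, u[4] = 2, u[5] = 6, u[6] = 4, u[7] = 14, u[8] = 18, u[9] = 16, u[10] = 26.
The sequence repeats with period 9.

9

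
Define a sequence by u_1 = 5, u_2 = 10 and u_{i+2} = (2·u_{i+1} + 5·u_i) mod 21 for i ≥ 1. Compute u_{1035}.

3

Listing terms: u_1 = 5, u_2 = 10, u_3 = 3, u_4 = 14, u_5 = 1, u_6 = 9, u_7 = 2, u_8 = 7, u_9 = 3, u_{10} = 20, u_{11} = 13, u_{12} = 0, u_{13} = 2, u_{14} = 4, u_{15} = 18, u_{16} = 14, u_{17} = 13, u_{18} = 12, u_{19} = 5, u_{20} = 7, u_{21} = 18, u_{22} = 8, u_{23} = 1, u_{24} = 0, u_{25} = 5, u_{26} = 10.
Since (u_{25}, u_{26}) = (u_1, u_2) = (5, 10) (two consecutive terms determine the rest), the sequence is periodic with period 24.
(1035 - 1) mod 24 = 2, so u_{1035} = u_3 = 3.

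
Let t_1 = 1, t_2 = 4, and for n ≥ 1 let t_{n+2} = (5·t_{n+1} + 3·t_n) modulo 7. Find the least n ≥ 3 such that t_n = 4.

Listing terms: t_1 = 1; t_2 = 4; t_3 = 2; t_4 = 1; t_5 = 4.
Since (t_4, t_5) = (t_1, t_2) = (1, 4) (two consecutive terms determine the rest), the sequence is periodic with period 3.
The value 4 next appears (with n ≥ 3) at t_5.

5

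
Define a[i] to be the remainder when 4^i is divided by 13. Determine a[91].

4

Computing terms: a[0] = 1, a[1] = 4, a[2] = 3, a[3] = 12, a[4] = 9, a[5] = 10, a[6] = 1.
Since a[6] = a[0] = 1, the sequence is periodic with period 6.
(91 - 0) mod 6 = 1, so a[91] = a[1] = 4.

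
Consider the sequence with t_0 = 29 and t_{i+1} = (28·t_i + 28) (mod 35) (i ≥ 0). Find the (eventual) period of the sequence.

Computing terms: t_0 = 29,  t_1 = 0,  t_2 = 28,  t_3 = 7,  t_4 = 14,  t_5 = 0.
Since t_5 = t_1 = 0, the sequence is eventually periodic: after a pre-period of length 1 it cycles with period 4.

4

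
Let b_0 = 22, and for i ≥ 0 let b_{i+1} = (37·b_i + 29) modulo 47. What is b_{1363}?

Computing terms: b_0 = 22, b_1 = 44, b_2 = 12, b_3 = 3, b_4 = 46, b_5 = 39, b_6 = 15, b_7 = 20, b_8 = 17, b_9 = 0, b_{10} = 29, b_{11} = 21, b_{12} = 7, b_{13} = 6, b_{14} = 16, b_{15} = 10, b_{16} = 23, b_{17} = 34, b_{18} = 18, b_{19} = 37, b_{20} = 35, b_{21} = 8, b_{22} = 43, b_{23} = 22.
Since b_{23} = b_0 = 22, the sequence is periodic with period 23.
(1363 - 0) mod 23 = 6, so b_{1363} = b_6 = 15.

15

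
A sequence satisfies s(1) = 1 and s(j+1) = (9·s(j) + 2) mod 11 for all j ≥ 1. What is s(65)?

Computing terms: s(1) = 1,  s(2) = 0,  s(3) = 2,  s(4) = 9,  s(5) = 6,  s(6) = 1.
The sequence repeats with period 5.
So s(65) = s(1 + ((65-1) mod 5)) = s(5) = 6.

6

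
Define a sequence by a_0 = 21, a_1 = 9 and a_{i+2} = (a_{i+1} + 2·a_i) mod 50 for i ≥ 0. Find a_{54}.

Computing terms: a_0 = 21,  a_1 = 9,  a_2 = 1,  a_3 = 19,  a_4 = 21,  a_5 = 9.
Since (a_4, a_5) = (a_0, a_1) = (21, 9) (two consecutive terms determine the rest), the sequence is periodic with period 4.
(54 - 0) mod 4 = 2, so a_{54} = a_2 = 1.

1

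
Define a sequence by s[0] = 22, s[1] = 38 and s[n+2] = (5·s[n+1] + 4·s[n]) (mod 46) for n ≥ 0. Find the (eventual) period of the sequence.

22

Computing terms: s[0] = 22; s[1] = 38; s[2] = 2; s[3] = 24; s[4] = 36; s[5] = 0; s[6] = 6; s[7] = 30; s[8] = 36; s[9] = 24; s[10] = 34; s[11] = 36; s[12] = 40; s[13] = 22; s[14] = 40; s[15] = 12; s[16] = 36; s[17] = 44; s[18] = 42; s[19] = 18; s[20] = 28; s[21] = 28; s[22] = 22; s[23] = 38.
The sequence repeats with period 22.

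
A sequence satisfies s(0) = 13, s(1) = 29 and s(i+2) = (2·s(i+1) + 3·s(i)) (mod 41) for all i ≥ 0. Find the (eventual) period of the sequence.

Listing terms: s(0) = 13; s(1) = 29; s(2) = 15; s(3) = 35; s(4) = 33; s(5) = 7; s(6) = 31; s(7) = 1; s(8) = 13; s(9) = 29.
The sequence repeats with period 8.

8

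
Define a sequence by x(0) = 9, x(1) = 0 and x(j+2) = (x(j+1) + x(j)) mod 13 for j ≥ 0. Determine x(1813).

6

Listing terms: x(0) = 9, x(1) = 0, x(2) = 9, x(3) = 9, x(4) = 5, x(5) = 1, x(6) = 6, x(7) = 7, x(8) = 0, x(9) = 7, x(10) = 7, x(11) = 1, x(12) = 8, x(13) = 9, x(14) = 4, x(15) = 0, x(16) = 4, x(17) = 4, x(18) = 8, x(19) = 12, x(20) = 7, x(21) = 6, x(22) = 0, x(23) = 6, x(24) = 6, x(25) = 12, x(26) = 5, x(27) = 4, x(28) = 9, x(29) = 0.
The sequence repeats with period 28.
So x(1813) = x(0 + ((1813-0) mod 28)) = x(21) = 6.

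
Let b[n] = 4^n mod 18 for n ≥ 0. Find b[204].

10

b[0] = 1,  b[1] = 4,  b[2] = 16,  b[3] = 10,  b[4] = 4.
Since b[4] = b[1] = 4, the sequence is eventually periodic: after a pre-period of length 1 it cycles with period 3.
For n ≥ 1, b[n] depends only on (n - 1) mod 3. (204 - 1) mod 3 = 2, so b[204] = b[3] = 10.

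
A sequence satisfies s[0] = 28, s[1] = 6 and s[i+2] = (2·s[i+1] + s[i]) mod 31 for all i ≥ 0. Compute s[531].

Computing terms: s[0] = 28,  s[1] = 6,  s[2] = 9,  s[3] = 24,  s[4] = 26,  s[5] = 14,  s[6] = 23,  s[7] = 29,  s[8] = 19,  s[9] = 5,  s[10] = 29,  s[11] = 1,  s[12] = 0,  s[13] = 1,  s[14] = 2,  s[15] = 5,  s[16] = 12,  s[17] = 29,  s[18] = 8,  s[19] = 14,  s[20] = 5,  s[21] = 24,  s[22] = 22,  s[23] = 6,  s[24] = 3,  s[25] = 12,  s[26] = 27,  s[27] = 4,  s[28] = 4,  s[29] = 12,  s[30] = 28,  s[31] = 6.
Since (s[30], s[31]) = (s[0], s[1]) = (28, 6) (two consecutive terms determine the rest), the sequence is periodic with period 30.
(531 - 0) mod 30 = 21, so s[531] = s[21] = 24.

24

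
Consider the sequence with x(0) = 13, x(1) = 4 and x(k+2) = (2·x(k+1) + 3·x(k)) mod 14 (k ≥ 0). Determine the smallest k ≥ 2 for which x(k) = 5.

x(0) = 13; x(1) = 4; x(2) = 5; x(3) = 8; x(4) = 3; x(5) = 2; x(6) = 13; x(7) = 4.
The sequence repeats with period 6.
The value 5 first appears (with k ≥ 2) at x(2).

2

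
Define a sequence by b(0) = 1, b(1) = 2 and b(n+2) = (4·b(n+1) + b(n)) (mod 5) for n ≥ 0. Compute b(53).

b(0) = 1,  b(1) = 2,  b(2) = 4,  b(3) = 3,  b(4) = 1,  b(5) = 2.
Since (b(4), b(5)) = (b(0), b(1)) = (1, 2) (two consecutive terms determine the rest), the sequence is periodic with period 4.
So b(53) = b(0 + ((53-0) mod 4)) = b(1) = 2.

2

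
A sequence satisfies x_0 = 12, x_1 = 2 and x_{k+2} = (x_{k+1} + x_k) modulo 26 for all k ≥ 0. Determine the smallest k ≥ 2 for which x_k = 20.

We have x_0 = 12; x_1 = 2; x_2 = 14; x_3 = 16; x_4 = 4; x_5 = 20; x_6 = 24; x_7 = 18; x_8 = 16; x_9 = 8; x_{10} = 24; x_{11} = 6; x_{12} = 4; x_{13} = 10; x_{14} = 14; x_{15} = 24; x_{16} = 12; x_{17} = 10; x_{18} = 22; x_{19} = 6; x_{20} = 2; x_{21} = 8; x_{22} = 10; x_{23} = 18; x_{24} = 2; x_{25} = 20; x_{26} = 22; x_{27} = 16; x_{28} = 12; x_{29} = 2.
Since (x_{28}, x_{29}) = (x_0, x_1) = (12, 2) (two consecutive terms determine the rest), the sequence is periodic with period 28.
The value 20 first appears (with k ≥ 2) at x_5.

5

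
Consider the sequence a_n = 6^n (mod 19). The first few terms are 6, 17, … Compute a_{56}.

Computing terms: a_1 = 6; a_2 = 17; a_3 = 7; a_4 = 4; a_5 = 5; a_6 = 11; a_7 = 9; a_8 = 16; a_9 = 1; a_{10} = 6.
Since a_{10} = a_1 = 6, the sequence is periodic with period 9.
(56 - 1) mod 9 = 1, so a_{56} = a_2 = 17.

17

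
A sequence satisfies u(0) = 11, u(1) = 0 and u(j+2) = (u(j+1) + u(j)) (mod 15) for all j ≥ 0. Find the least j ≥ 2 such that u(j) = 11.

Listing terms: u(0) = 11; u(1) = 0; u(2) = 11; u(3) = 11; u(4) = 7; u(5) = 3; u(6) = 10; u(7) = 13; u(8) = 8; u(9) = 6; u(10) = 14; u(11) = 5; u(12) = 4; u(13) = 9; u(14) = 13; u(15) = 7; u(16) = 5; u(17) = 12; u(18) = 2; u(19) = 14; u(20) = 1; u(21) = 0; u(22) = 1; u(23) = 1; u(24) = 2; u(25) = 3; u(26) = 5; u(27) = 8; u(28) = 13; u(29) = 6; u(30) = 4; u(31) = 10; u(32) = 14; u(33) = 9; u(34) = 8; u(35) = 2; u(36) = 10; u(37) = 12; u(38) = 7; u(39) = 4; u(40) = 11; u(41) = 0.
Since (u(40), u(41)) = (u(0), u(1)) = (11, 0) (two consecutive terms determine the rest), the sequence is periodic with period 40.
The value 11 first appears (with j ≥ 2) at u(2).

2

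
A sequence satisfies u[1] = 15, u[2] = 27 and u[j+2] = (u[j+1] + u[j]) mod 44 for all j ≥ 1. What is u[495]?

34

u[1] = 15, u[2] = 27, u[3] = 42, u[4] = 25, u[5] = 23, u[6] = 4, u[7] = 27, u[8] = 31, u[9] = 14, u[10] = 1, u[11] = 15, u[12] = 16, u[13] = 31, u[14] = 3, u[15] = 34, u[16] = 37, u[17] = 27, u[18] = 20, u[19] = 3, u[20] = 23, u[21] = 26, u[22] = 5, u[23] = 31, u[24] = 36, u[25] = 23, u[26] = 15, u[27] = 38, u[28] = 9, u[29] = 3, u[30] = 12, u[31] = 15, u[32] = 27.
Since (u[31], u[32]) = (u[1], u[2]) = (15, 27) (two consecutive terms determine the rest), the sequence is periodic with period 30.
So u[495] = u[1 + ((495-1) mod 30)] = u[15] = 34.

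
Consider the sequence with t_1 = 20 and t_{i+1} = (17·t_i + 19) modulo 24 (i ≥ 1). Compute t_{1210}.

t_1 = 20,  t_2 = 23,  t_3 = 2,  t_4 = 5,  t_5 = 8,  t_6 = 11,  t_7 = 14,  t_8 = 17,  t_9 = 20.
The sequence repeats with period 8.
(1210 - 1) mod 8 = 1, so t_{1210} = t_2 = 23.

23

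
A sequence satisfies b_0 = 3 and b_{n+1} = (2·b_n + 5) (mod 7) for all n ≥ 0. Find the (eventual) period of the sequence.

3

We have b_0 = 3,  b_1 = 4,  b_2 = 6,  b_3 = 3.
The sequence repeats with period 3.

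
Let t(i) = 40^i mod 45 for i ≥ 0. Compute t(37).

40

Listing terms: t(0) = 1,  t(1) = 40,  t(2) = 25,  t(3) = 10,  t(4) = 40.
Since t(4) = t(1) = 40, the sequence is eventually periodic: after a pre-period of length 1 it cycles with period 3.
For i ≥ 1, t(i) depends only on (i - 1) mod 3. (37 - 1) mod 3 = 0, so t(37) = t(1) = 40.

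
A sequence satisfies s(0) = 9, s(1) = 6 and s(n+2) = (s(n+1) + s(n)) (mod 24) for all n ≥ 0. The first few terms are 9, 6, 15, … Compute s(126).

21

s(0) = 9, s(1) = 6, s(2) = 15, s(3) = 21, s(4) = 12, s(5) = 9, s(6) = 21, s(7) = 6, s(8) = 3, s(9) = 9, s(10) = 12, s(11) = 21, s(12) = 9, s(13) = 6.
The sequence repeats with period 12.
(126 - 0) mod 12 = 6, so s(126) = s(6) = 21.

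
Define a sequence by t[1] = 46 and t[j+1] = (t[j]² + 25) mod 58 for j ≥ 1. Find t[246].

25

Computing terms: t[1] = 46; t[2] = 53; t[3] = 50; t[4] = 31; t[5] = 0; t[6] = 25; t[7] = 12; t[8] = 53.
Since t[8] = t[2] = 53, the sequence is eventually periodic: after a pre-period of length 1 it cycles with period 6.
For j ≥ 2, t[j] depends only on (j - 2) mod 6. (246 - 2) mod 6 = 4, so t[246] = t[6] = 25.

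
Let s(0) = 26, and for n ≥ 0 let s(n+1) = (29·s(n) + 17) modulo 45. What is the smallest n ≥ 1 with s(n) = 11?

2

Listing terms: s(0) = 26; s(1) = 6; s(2) = 11; s(3) = 21; s(4) = 41; s(5) = 36; s(6) = 26.
The sequence repeats with period 6.
The value 11 first appears (with n ≥ 1) at s(2).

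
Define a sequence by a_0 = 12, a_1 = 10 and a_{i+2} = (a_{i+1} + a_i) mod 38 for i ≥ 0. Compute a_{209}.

Computing terms: a_0 = 12; a_1 = 10; a_2 = 22; a_3 = 32; a_4 = 16; a_5 = 10; a_6 = 26; a_7 = 36; a_8 = 24; a_9 = 22; a_{10} = 8; a_{11} = 30; a_{12} = 0; a_{13} = 30; a_{14} = 30; a_{15} = 22; a_{16} = 14; a_{17} = 36; a_{18} = 12; a_{19} = 10.
Since (a_{18}, a_{19}) = (a_0, a_1) = (12, 10) (two consecutive terms determine the rest), the sequence is periodic with period 18.
(209 - 0) mod 18 = 11, so a_{209} = a_{11} = 30.

30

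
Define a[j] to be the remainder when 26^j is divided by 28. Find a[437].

a[1] = 26,  a[2] = 4,  a[3] = 20,  a[4] = 16,  a[5] = 24,  a[6] = 8,  a[7] = 12,  a[8] = 4.
Since a[8] = a[2] = 4, the sequence is eventually periodic: after a pre-period of length 1 it cycles with period 6.
For j ≥ 2, a[j] depends only on (j - 2) mod 6. (437 - 2) mod 6 = 3, so a[437] = a[5] = 24.

24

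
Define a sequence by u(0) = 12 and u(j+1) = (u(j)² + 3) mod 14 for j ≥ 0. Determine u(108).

We have u(0) = 12, u(1) = 7, u(2) = 10, u(3) = 5, u(4) = 0, u(5) = 3, u(6) = 12.
Since u(6) = u(0) = 12, the sequence is periodic with period 6.
So u(108) = u(0 + ((108-0) mod 6)) = u(0) = 12.

12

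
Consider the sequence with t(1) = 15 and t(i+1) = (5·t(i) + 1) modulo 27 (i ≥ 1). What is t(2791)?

t(1) = 15, t(2) = 22, t(3) = 3, t(4) = 16, t(5) = 0, t(6) = 1, t(7) = 6, t(8) = 4, t(9) = 21, t(10) = 25, t(11) = 18, t(12) = 10, t(13) = 24, t(14) = 13, t(15) = 12, t(16) = 7, t(17) = 9, t(18) = 19, t(19) = 15.
The sequence repeats with period 18.
(2791 - 1) mod 18 = 0, so t(2791) = t(1) = 15.

15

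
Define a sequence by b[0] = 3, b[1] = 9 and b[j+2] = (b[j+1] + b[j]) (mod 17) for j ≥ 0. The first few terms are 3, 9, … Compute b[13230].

Computing terms: b[0] = 3, b[1] = 9, b[2] = 12, b[3] = 4, b[4] = 16, b[5] = 3, b[6] = 2, b[7] = 5, b[8] = 7, b[9] = 12, b[10] = 2, b[11] = 14, b[12] = 16, b[13] = 13, b[14] = 12, b[15] = 8, b[16] = 3, b[17] = 11, b[18] = 14, b[19] = 8, b[20] = 5, b[21] = 13, b[22] = 1, b[23] = 14, b[24] = 15, b[25] = 12, b[26] = 10, b[27] = 5, b[28] = 15, b[29] = 3, b[30] = 1, b[31] = 4, b[32] = 5, b[33] = 9, b[34] = 14, b[35] = 6, b[36] = 3, b[37] = 9.
Since (b[36], b[37]) = (b[0], b[1]) = (3, 9) (two consecutive terms determine the rest), the sequence is periodic with period 36.
(13230 - 0) mod 36 = 18, so b[13230] = b[18] = 14.

14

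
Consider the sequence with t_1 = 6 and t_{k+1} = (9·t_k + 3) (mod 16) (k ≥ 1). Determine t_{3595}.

12

Listing terms: t_1 = 6,  t_2 = 9,  t_3 = 4,  t_4 = 7,  t_5 = 2,  t_6 = 5,  t_7 = 0,  t_8 = 3,  t_9 = 14,  t_{10} = 1,  t_{11} = 12,  t_{12} = 15,  t_{13} = 10,  t_{14} = 13,  t_{15} = 8,  t_{16} = 11,  t_{17} = 6.
Since t_{17} = t_1 = 6, the sequence is periodic with period 16.
(3595 - 1) mod 16 = 10, so t_{3595} = t_{11} = 12.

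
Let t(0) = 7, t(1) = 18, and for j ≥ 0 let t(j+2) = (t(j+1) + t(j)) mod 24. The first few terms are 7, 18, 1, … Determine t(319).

Listing terms: t(0) = 7, t(1) = 18, t(2) = 1, t(3) = 19, t(4) = 20, t(5) = 15, t(6) = 11, t(7) = 2, t(8) = 13, t(9) = 15, t(10) = 4, t(11) = 19, t(12) = 23, t(13) = 18, t(14) = 17, t(15) = 11, t(16) = 4, t(17) = 15, t(18) = 19, t(19) = 10, t(20) = 5, t(21) = 15, t(22) = 20, t(23) = 11, t(24) = 7, t(25) = 18.
The sequence repeats with period 24.
So t(319) = t(0 + ((319-0) mod 24)) = t(7) = 2.

2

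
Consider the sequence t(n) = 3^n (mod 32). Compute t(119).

Listing terms: t(1) = 3,  t(2) = 9,  t(3) = 27,  t(4) = 17,  t(5) = 19,  t(6) = 25,  t(7) = 11,  t(8) = 1,  t(9) = 3.
The sequence repeats with period 8.
So t(119) = t(1 + ((119-1) mod 8)) = t(7) = 11.

11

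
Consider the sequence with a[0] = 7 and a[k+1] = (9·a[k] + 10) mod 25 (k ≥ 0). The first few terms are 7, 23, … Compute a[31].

We have a[0] = 7, a[1] = 23, a[2] = 17, a[3] = 13, a[4] = 2, a[5] = 3, a[6] = 12, a[7] = 18, a[8] = 22, a[9] = 8, a[10] = 7.
Since a[10] = a[0] = 7, the sequence is periodic with period 10.
(31 - 0) mod 10 = 1, so a[31] = a[1] = 23.

23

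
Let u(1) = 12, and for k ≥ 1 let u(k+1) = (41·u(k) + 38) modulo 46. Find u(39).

8

u(1) = 12,  u(2) = 24,  u(3) = 10,  u(4) = 34,  u(5) = 6,  u(6) = 8,  u(7) = 44,  u(8) = 2,  u(9) = 28,  u(10) = 36,  u(11) = 42,  u(12) = 12.
Since u(12) = u(1) = 12, the sequence is periodic with period 11.
So u(39) = u(1 + ((39-1) mod 11)) = u(6) = 8.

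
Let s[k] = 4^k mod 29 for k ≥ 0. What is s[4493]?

We have s[0] = 1,  s[1] = 4,  s[2] = 16,  s[3] = 6,  s[4] = 24,  s[5] = 9,  s[6] = 7,  s[7] = 28,  s[8] = 25,  s[9] = 13,  s[10] = 23,  s[11] = 5,  s[12] = 20,  s[13] = 22,  s[14] = 1.
The sequence repeats with period 14.
So s[4493] = s[0 + ((4493-0) mod 14)] = s[13] = 22.

22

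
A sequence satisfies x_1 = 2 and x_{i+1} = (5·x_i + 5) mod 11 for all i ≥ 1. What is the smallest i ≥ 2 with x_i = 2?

We have x_1 = 2; x_2 = 4; x_3 = 3; x_4 = 9; x_5 = 6; x_6 = 2.
The sequence repeats with period 5.
The value 2 next appears (with i ≥ 2) at x_6.

6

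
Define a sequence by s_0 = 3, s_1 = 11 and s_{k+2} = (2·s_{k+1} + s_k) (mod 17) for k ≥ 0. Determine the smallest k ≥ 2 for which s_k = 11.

4

Listing terms: s_0 = 3, s_1 = 11, s_2 = 8, s_3 = 10, s_4 = 11, s_5 = 15, s_6 = 7, s_7 = 12, s_8 = 14, s_9 = 6, s_{10} = 9, s_{11} = 7, s_{12} = 6, s_{13} = 2, s_{14} = 10, s_{15} = 5, s_{16} = 3, s_{17} = 11.
The sequence repeats with period 16.
The value 11 first appears (with k ≥ 2) at s_4.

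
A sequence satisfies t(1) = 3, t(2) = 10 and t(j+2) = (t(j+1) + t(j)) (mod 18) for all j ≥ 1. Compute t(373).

We have t(1) = 3, t(2) = 10, t(3) = 13, t(4) = 5, t(5) = 0, t(6) = 5, t(7) = 5, t(8) = 10, t(9) = 15, t(10) = 7, t(11) = 4, t(12) = 11, t(13) = 15, t(14) = 8, t(15) = 5, t(16) = 13, t(17) = 0, t(18) = 13, t(19) = 13, t(20) = 8, t(21) = 3, t(22) = 11, t(23) = 14, t(24) = 7, t(25) = 3, t(26) = 10.
Since (t(25), t(26)) = (t(1), t(2)) = (3, 10) (two consecutive terms determine the rest), the sequence is periodic with period 24.
(373 - 1) mod 24 = 12, so t(373) = t(13) = 15.

15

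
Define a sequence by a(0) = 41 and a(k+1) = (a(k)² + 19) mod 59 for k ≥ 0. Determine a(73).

11

We have a(0) = 41,  a(1) = 48,  a(2) = 22,  a(3) = 31,  a(4) = 36,  a(5) = 17,  a(6) = 13,  a(7) = 11,  a(8) = 22.
Since a(8) = a(2) = 22, the sequence is eventually periodic: after a pre-period of length 2 it cycles with period 6.
For k ≥ 2, a(k) depends only on (k - 2) mod 6. (73 - 2) mod 6 = 5, so a(73) = a(7) = 11.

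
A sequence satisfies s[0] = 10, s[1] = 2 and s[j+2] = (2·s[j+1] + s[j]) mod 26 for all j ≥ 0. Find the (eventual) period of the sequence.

28

Listing terms: s[0] = 10,  s[1] = 2,  s[2] = 14,  s[3] = 4,  s[4] = 22,  s[5] = 22,  s[6] = 14,  s[7] = 24,  s[8] = 10,  s[9] = 18,  s[10] = 20,  s[11] = 6,  s[12] = 6,  s[13] = 18,  s[14] = 16,  s[15] = 24,  s[16] = 12,  s[17] = 22,  s[18] = 4,  s[19] = 4,  s[20] = 12,  s[21] = 2,  s[22] = 16,  s[23] = 8,  s[24] = 6,  s[25] = 20,  s[26] = 20,  s[27] = 8,  s[28] = 10,  s[29] = 2.
Since (s[28], s[29]) = (s[0], s[1]) = (10, 2) (two consecutive terms determine the rest), the sequence is periodic with period 28.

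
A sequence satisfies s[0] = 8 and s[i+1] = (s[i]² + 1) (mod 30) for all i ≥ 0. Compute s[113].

Computing terms: s[0] = 8; s[1] = 5; s[2] = 26; s[3] = 17; s[4] = 20; s[5] = 11; s[6] = 2; s[7] = 5.
Since s[7] = s[1] = 5, the sequence is eventually periodic: after a pre-period of length 1 it cycles with period 6.
For i ≥ 1, s[i] depends only on (i - 1) mod 6. (113 - 1) mod 6 = 4, so s[113] = s[5] = 11.

11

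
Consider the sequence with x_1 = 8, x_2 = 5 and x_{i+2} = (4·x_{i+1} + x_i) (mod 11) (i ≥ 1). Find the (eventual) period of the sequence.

x_1 = 8; x_2 = 5; x_3 = 6; x_4 = 7; x_5 = 1; x_6 = 0; x_7 = 1; x_8 = 4; x_9 = 6; x_{10} = 6; x_{11} = 8; x_{12} = 5.
The sequence repeats with period 10.

10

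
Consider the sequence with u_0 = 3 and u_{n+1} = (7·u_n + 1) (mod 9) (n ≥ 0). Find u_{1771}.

1

We have u_0 = 3; u_1 = 4; u_2 = 2; u_3 = 6; u_4 = 7; u_5 = 5; u_6 = 0; u_7 = 1; u_8 = 8; u_9 = 3.
The sequence repeats with period 9.
So u_{1771} = u_{0 + ((1771-0) mod 9)} = u_7 = 1.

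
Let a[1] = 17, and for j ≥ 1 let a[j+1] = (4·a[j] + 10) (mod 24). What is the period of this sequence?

3

We have a[1] = 17; a[2] = 6; a[3] = 10; a[4] = 2; a[5] = 18; a[6] = 10.
Since a[6] = a[3] = 10, the sequence is eventually periodic: after a pre-period of length 2 it cycles with period 3.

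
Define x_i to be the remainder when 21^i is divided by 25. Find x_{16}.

21

Computing terms: x_0 = 1,  x_1 = 21,  x_2 = 16,  x_3 = 11,  x_4 = 6,  x_5 = 1.
Since x_5 = x_0 = 1, the sequence is periodic with period 5.
So x_{16} = x_{0 + ((16-0) mod 5)} = x_1 = 21.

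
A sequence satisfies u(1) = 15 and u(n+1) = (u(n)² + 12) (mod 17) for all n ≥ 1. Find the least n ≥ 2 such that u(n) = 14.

5

u(1) = 15; u(2) = 16; u(3) = 13; u(4) = 11; u(5) = 14; u(6) = 4; u(7) = 11.
Since u(7) = u(4) = 11, the sequence is eventually periodic: after a pre-period of length 3 it cycles with period 3.
The value 14 first appears (with n ≥ 2) at u(5).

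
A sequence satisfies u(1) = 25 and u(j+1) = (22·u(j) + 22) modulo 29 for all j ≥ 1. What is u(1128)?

24

We have u(1) = 25,  u(2) = 21,  u(3) = 20,  u(4) = 27,  u(5) = 7,  u(6) = 2,  u(7) = 8,  u(8) = 24,  u(9) = 28,  u(10) = 0,  u(11) = 22,  u(12) = 13,  u(13) = 18,  u(14) = 12,  u(15) = 25.
Since u(15) = u(1) = 25, the sequence is periodic with period 14.
So u(1128) = u(1 + ((1128-1) mod 14)) = u(8) = 24.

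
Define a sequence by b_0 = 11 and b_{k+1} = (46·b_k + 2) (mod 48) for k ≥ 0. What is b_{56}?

b_0 = 11; b_1 = 28; b_2 = 42; b_3 = 14; b_4 = 22; b_5 = 6; b_6 = 38; b_7 = 22.
Since b_7 = b_4 = 22, the sequence is eventually periodic: after a pre-period of length 4 it cycles with period 3.
For k ≥ 4, b_k depends only on (k - 4) mod 3. (56 - 4) mod 3 = 1, so b_{56} = b_5 = 6.

6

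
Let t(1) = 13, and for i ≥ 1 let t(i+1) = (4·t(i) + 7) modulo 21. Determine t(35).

17

Computing terms: t(1) = 13, t(2) = 17, t(3) = 12, t(4) = 13.
The sequence repeats with period 3.
(35 - 1) mod 3 = 1, so t(35) = t(2) = 17.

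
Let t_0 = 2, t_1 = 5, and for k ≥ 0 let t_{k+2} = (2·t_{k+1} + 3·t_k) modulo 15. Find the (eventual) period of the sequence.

4

Listing terms: t_0 = 2, t_1 = 5, t_2 = 1, t_3 = 2, t_4 = 7, t_5 = 5, t_6 = 1.
Since (t_5, t_6) = (t_1, t_2) = (5, 1) (two consecutive terms determine the rest), the sequence is eventually periodic: after a pre-period of length 1 it cycles with period 4.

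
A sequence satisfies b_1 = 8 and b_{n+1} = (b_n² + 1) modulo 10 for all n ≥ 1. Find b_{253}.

2

Computing terms: b_1 = 8,  b_2 = 5,  b_3 = 6,  b_4 = 7,  b_5 = 0,  b_6 = 1,  b_7 = 2,  b_8 = 5.
Since b_8 = b_2 = 5, the sequence is eventually periodic: after a pre-period of length 1 it cycles with period 6.
For n ≥ 2, b_n depends only on (n - 2) mod 6. (253 - 2) mod 6 = 5, so b_{253} = b_7 = 2.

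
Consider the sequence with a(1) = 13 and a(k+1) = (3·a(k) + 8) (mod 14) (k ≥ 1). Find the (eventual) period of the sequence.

6

a(1) = 13, a(2) = 5, a(3) = 9, a(4) = 7, a(5) = 1, a(6) = 11, a(7) = 13.
Since a(7) = a(1) = 13, the sequence is periodic with period 6.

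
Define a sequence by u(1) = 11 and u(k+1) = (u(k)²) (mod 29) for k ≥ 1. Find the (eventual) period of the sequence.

3

u(1) = 11, u(2) = 5, u(3) = 25, u(4) = 16, u(5) = 24, u(6) = 25.
Since u(6) = u(3) = 25, the sequence is eventually periodic: after a pre-period of length 2 it cycles with period 3.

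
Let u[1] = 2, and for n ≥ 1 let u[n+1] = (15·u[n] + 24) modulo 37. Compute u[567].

4

Listing terms: u[1] = 2; u[2] = 17; u[3] = 20; u[4] = 28; u[5] = 0; u[6] = 24; u[7] = 14; u[8] = 12; u[9] = 19; u[10] = 13; u[11] = 34; u[12] = 16; u[13] = 5; u[14] = 25; u[15] = 29; u[16] = 15; u[17] = 27; u[18] = 22; u[19] = 21; u[20] = 6; u[21] = 3; u[22] = 32; u[23] = 23; u[24] = 36; u[25] = 9; u[26] = 11; u[27] = 4; u[28] = 10; u[29] = 26; u[30] = 7; u[31] = 18; u[32] = 35; u[33] = 31; u[34] = 8; u[35] = 33; u[36] = 1; u[37] = 2.
The sequence repeats with period 36.
(567 - 1) mod 36 = 26, so u[567] = u[27] = 4.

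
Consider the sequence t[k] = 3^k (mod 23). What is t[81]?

Computing terms: t[1] = 3; t[2] = 9; t[3] = 4; t[4] = 12; t[5] = 13; t[6] = 16; t[7] = 2; t[8] = 6; t[9] = 18; t[10] = 8; t[11] = 1; t[12] = 3.
The sequence repeats with period 11.
(81 - 1) mod 11 = 3, so t[81] = t[4] = 12.

12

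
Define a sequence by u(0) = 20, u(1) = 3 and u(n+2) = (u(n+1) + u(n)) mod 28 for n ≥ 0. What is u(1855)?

11

u(0) = 20,  u(1) = 3,  u(2) = 23,  u(3) = 26,  u(4) = 21,  u(5) = 19,  u(6) = 12,  u(7) = 3,  u(8) = 15,  u(9) = 18,  u(10) = 5,  u(11) = 23,  u(12) = 0,  u(13) = 23,  u(14) = 23,  u(15) = 18,  u(16) = 13,  u(17) = 3,  u(18) = 16,  u(19) = 19,  u(20) = 7,  u(21) = 26,  u(22) = 5,  u(23) = 3,  u(24) = 8,  u(25) = 11,  u(26) = 19,  u(27) = 2,  u(28) = 21,  u(29) = 23,  u(30) = 16,  u(31) = 11,  u(32) = 27,  u(33) = 10,  u(34) = 9,  u(35) = 19,  u(36) = 0,  u(37) = 19,  u(38) = 19,  u(39) = 10,  u(40) = 1,  u(41) = 11,  u(42) = 12,  u(43) = 23,  u(44) = 7,  u(45) = 2,  u(46) = 9,  u(47) = 11,  u(48) = 20,  u(49) = 3.
The sequence repeats with period 48.
(1855 - 0) mod 48 = 31, so u(1855) = u(31) = 11.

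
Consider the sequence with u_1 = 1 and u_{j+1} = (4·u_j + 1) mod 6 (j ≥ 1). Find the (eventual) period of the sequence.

Computing terms: u_1 = 1,  u_2 = 5,  u_3 = 3,  u_4 = 1.
Since u_4 = u_1 = 1, the sequence is periodic with period 3.

3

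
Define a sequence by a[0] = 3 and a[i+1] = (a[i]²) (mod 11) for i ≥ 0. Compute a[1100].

3

Listing terms: a[0] = 3, a[1] = 9, a[2] = 4, a[3] = 5, a[4] = 3.
The sequence repeats with period 4.
(1100 - 0) mod 4 = 0, so a[1100] = a[0] = 3.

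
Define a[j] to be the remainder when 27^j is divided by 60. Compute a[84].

21

a[0] = 1, a[1] = 27, a[2] = 9, a[3] = 3, a[4] = 21, a[5] = 27.
Since a[5] = a[1] = 27, the sequence is eventually periodic: after a pre-period of length 1 it cycles with period 4.
For j ≥ 1, a[j] depends only on (j - 1) mod 4. (84 - 1) mod 4 = 3, so a[84] = a[4] = 21.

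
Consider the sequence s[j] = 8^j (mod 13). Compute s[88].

1

Computing terms: s[1] = 8, s[2] = 12, s[3] = 5, s[4] = 1, s[5] = 8.
The sequence repeats with period 4.
(88 - 1) mod 4 = 3, so s[88] = s[4] = 1.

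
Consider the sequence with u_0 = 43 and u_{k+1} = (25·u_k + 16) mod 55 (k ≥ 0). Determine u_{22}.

11

We have u_0 = 43, u_1 = 46, u_2 = 11, u_3 = 16, u_4 = 31, u_5 = 21, u_6 = 46.
Since u_6 = u_1 = 46, the sequence is eventually periodic: after a pre-period of length 1 it cycles with period 5.
For k ≥ 1, u_k depends only on (k - 1) mod 5. (22 - 1) mod 5 = 1, so u_{22} = u_2 = 11.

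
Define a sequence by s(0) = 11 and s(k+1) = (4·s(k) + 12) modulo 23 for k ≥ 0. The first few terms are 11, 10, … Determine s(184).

Computing terms: s(0) = 11; s(1) = 10; s(2) = 6; s(3) = 13; s(4) = 18; s(5) = 15; s(6) = 3; s(7) = 1; s(8) = 16; s(9) = 7; s(10) = 17; s(11) = 11.
Since s(11) = s(0) = 11, the sequence is periodic with period 11.
So s(184) = s(0 + ((184-0) mod 11)) = s(8) = 16.

16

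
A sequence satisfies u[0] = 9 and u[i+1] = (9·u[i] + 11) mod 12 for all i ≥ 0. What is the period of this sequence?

Listing terms: u[0] = 9; u[1] = 8; u[2] = 11; u[3] = 2; u[4] = 5; u[5] = 8.
Since u[5] = u[1] = 8, the sequence is eventually periodic: after a pre-period of length 1 it cycles with period 4.

4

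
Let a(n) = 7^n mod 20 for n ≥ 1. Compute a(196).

1

Computing terms: a(1) = 7,  a(2) = 9,  a(3) = 3,  a(4) = 1,  a(5) = 7.
The sequence repeats with period 4.
So a(196) = a(1 + ((196-1) mod 4)) = a(4) = 1.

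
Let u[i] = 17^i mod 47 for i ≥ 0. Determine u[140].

7

u[0] = 1,  u[1] = 17,  u[2] = 7,  u[3] = 25,  u[4] = 2,  u[5] = 34,  u[6] = 14,  u[7] = 3,  u[8] = 4,  u[9] = 21,  u[10] = 28,  u[11] = 6,  u[12] = 8,  u[13] = 42,  u[14] = 9,  u[15] = 12,  u[16] = 16,  u[17] = 37,  u[18] = 18,  u[19] = 24,  u[20] = 32,  u[21] = 27,  u[22] = 36,  u[23] = 1.
Since u[23] = u[0] = 1, the sequence is periodic with period 23.
(140 - 0) mod 23 = 2, so u[140] = u[2] = 7.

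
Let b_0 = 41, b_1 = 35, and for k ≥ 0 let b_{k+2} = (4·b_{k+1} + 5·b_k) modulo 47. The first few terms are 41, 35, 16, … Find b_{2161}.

40

b_0 = 41, b_1 = 35, b_2 = 16, b_3 = 4, b_4 = 2, b_5 = 28, b_6 = 28, b_7 = 17, b_8 = 20, b_9 = 24, b_{10} = 8, b_{11} = 11, b_{12} = 37, b_{13} = 15, b_{14} = 10, b_{15} = 21, b_{16} = 40, b_{17} = 30, b_{18} = 38, b_{19} = 20, b_{20} = 35, b_{21} = 5, b_{22} = 7, b_{23} = 6, b_{24} = 12, b_{25} = 31, b_{26} = 43, b_{27} = 45, b_{28} = 19, b_{29} = 19, b_{30} = 30, b_{31} = 27, b_{32} = 23, b_{33} = 39, b_{34} = 36, b_{35} = 10, b_{36} = 32, b_{37} = 37, b_{38} = 26, b_{39} = 7, b_{40} = 17, b_{41} = 9, b_{42} = 27, b_{43} = 12, b_{44} = 42, b_{45} = 40, b_{46} = 41, b_{47} = 35.
The sequence repeats with period 46.
So b_{2161} = b_{0 + ((2161-0) mod 46)} = b_{45} = 40.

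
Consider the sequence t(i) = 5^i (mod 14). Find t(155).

Computing terms: t(1) = 5,  t(2) = 11,  t(3) = 13,  t(4) = 9,  t(5) = 3,  t(6) = 1,  t(7) = 5.
The sequence repeats with period 6.
So t(155) = t(1 + ((155-1) mod 6)) = t(5) = 3.

3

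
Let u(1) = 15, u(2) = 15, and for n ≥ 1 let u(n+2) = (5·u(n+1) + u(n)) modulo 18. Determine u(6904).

u(1) = 15,  u(2) = 15,  u(3) = 0,  u(4) = 15,  u(5) = 3,  u(6) = 12,  u(7) = 9,  u(8) = 3,  u(9) = 6,  u(10) = 15,  u(11) = 9,  u(12) = 6,  u(13) = 3,  u(14) = 3,  u(15) = 0,  u(16) = 3,  u(17) = 15,  u(18) = 6,  u(19) = 9,  u(20) = 15,  u(21) = 12,  u(22) = 3,  u(23) = 9,  u(24) = 12,  u(25) = 15,  u(26) = 15.
Since (u(25), u(26)) = (u(1), u(2)) = (15, 15) (two consecutive terms determine the rest), the sequence is periodic with period 24.
(6904 - 1) mod 24 = 15, so u(6904) = u(16) = 3.

3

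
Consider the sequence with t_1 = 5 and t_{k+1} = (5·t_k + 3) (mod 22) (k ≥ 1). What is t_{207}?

17

t_1 = 5,  t_2 = 6,  t_3 = 11,  t_4 = 14,  t_5 = 7,  t_6 = 16,  t_7 = 17,  t_8 = 0,  t_9 = 3,  t_{10} = 18,  t_{11} = 5.
The sequence repeats with period 10.
(207 - 1) mod 10 = 6, so t_{207} = t_7 = 17.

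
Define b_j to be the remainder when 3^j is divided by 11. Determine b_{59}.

Computing terms: b_0 = 1,  b_1 = 3,  b_2 = 9,  b_3 = 5,  b_4 = 4,  b_5 = 1.
The sequence repeats with period 5.
(59 - 0) mod 5 = 4, so b_{59} = b_4 = 4.

4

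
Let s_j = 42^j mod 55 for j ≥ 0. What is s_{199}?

Computing terms: s_0 = 1; s_1 = 42; s_2 = 4; s_3 = 3; s_4 = 16; s_5 = 12; s_6 = 9; s_7 = 48; s_8 = 36; s_9 = 27; s_{10} = 34; s_{11} = 53; s_{12} = 26; s_{13} = 47; s_{14} = 49; s_{15} = 23; s_{16} = 31; s_{17} = 37; s_{18} = 14; s_{19} = 38; s_{20} = 1.
Since s_{20} = s_0 = 1, the sequence is periodic with period 20.
(199 - 0) mod 20 = 19, so s_{199} = s_{19} = 38.

38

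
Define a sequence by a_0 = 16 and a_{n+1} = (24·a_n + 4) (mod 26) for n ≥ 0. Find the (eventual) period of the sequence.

a_0 = 16,  a_1 = 24,  a_2 = 8,  a_3 = 14,  a_4 = 2,  a_5 = 0,  a_6 = 4,  a_7 = 22,  a_8 = 12,  a_9 = 6,  a_{10} = 18,  a_{11} = 20,  a_{12} = 16.
The sequence repeats with period 12.

12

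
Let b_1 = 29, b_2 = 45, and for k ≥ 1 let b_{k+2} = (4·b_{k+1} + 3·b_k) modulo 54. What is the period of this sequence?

3

b_1 = 29, b_2 = 45, b_3 = 51, b_4 = 15, b_5 = 51, b_6 = 33, b_7 = 15, b_8 = 51.
Since (b_7, b_8) = (b_4, b_5) = (15, 51) (two consecutive terms determine the rest), the sequence is eventually periodic: after a pre-period of length 3 it cycles with period 3.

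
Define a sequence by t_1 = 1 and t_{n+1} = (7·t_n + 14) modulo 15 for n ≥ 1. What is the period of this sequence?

3

Computing terms: t_1 = 1,  t_2 = 6,  t_3 = 11,  t_4 = 1.
The sequence repeats with period 3.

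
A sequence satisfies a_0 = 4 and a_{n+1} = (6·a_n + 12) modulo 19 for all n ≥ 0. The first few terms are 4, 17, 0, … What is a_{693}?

4

Listing terms: a_0 = 4,  a_1 = 17,  a_2 = 0,  a_3 = 12,  a_4 = 8,  a_5 = 3,  a_6 = 11,  a_7 = 2,  a_8 = 5,  a_9 = 4.
The sequence repeats with period 9.
So a_{693} = a_{0 + ((693-0) mod 9)} = a_0 = 4.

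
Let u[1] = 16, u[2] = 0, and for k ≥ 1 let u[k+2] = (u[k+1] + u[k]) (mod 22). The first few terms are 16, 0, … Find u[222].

0

We have u[1] = 16,  u[2] = 0,  u[3] = 16,  u[4] = 16,  u[5] = 10,  u[6] = 4,  u[7] = 14,  u[8] = 18,  u[9] = 10,  u[10] = 6,  u[11] = 16,  u[12] = 0.
The sequence repeats with period 10.
(222 - 1) mod 10 = 1, so u[222] = u[2] = 0.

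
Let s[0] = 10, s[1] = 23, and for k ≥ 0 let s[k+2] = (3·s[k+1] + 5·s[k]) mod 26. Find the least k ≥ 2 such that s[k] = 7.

We have s[0] = 10; s[1] = 23; s[2] = 15; s[3] = 4; s[4] = 9; s[5] = 21; s[6] = 4; s[7] = 13; s[8] = 7; s[9] = 8; s[10] = 7; s[11] = 9; s[12] = 10; s[13] = 23.
Since (s[12], s[13]) = (s[0], s[1]) = (10, 23) (two consecutive terms determine the rest), the sequence is periodic with period 12.
The value 7 first appears (with k ≥ 2) at s[8].

8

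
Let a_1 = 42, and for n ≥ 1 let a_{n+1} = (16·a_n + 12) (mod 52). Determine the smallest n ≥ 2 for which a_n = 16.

4

a_1 = 42,  a_2 = 8,  a_3 = 36,  a_4 = 16,  a_5 = 8.
Since a_5 = a_2 = 8, the sequence is eventually periodic: after a pre-period of length 1 it cycles with period 3.
The value 16 first appears (with n ≥ 2) at a_4.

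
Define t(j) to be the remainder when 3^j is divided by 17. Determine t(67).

10

Computing terms: t(1) = 3; t(2) = 9; t(3) = 10; t(4) = 13; t(5) = 5; t(6) = 15; t(7) = 11; t(8) = 16; t(9) = 14; t(10) = 8; t(11) = 7; t(12) = 4; t(13) = 12; t(14) = 2; t(15) = 6; t(16) = 1; t(17) = 3.
The sequence repeats with period 16.
(67 - 1) mod 16 = 2, so t(67) = t(3) = 10.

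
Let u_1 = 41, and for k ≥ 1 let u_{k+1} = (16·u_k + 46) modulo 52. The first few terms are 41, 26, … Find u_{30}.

We have u_1 = 41,  u_2 = 26,  u_3 = 46,  u_4 = 2,  u_5 = 26.
Since u_5 = u_2 = 26, the sequence is eventually periodic: after a pre-period of length 1 it cycles with period 3.
For k ≥ 2, u_k depends only on (k - 2) mod 3. (30 - 2) mod 3 = 1, so u_{30} = u_3 = 46.

46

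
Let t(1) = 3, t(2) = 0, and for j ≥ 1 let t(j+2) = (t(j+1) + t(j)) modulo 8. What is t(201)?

We have t(1) = 3; t(2) = 0; t(3) = 3; t(4) = 3; t(5) = 6; t(6) = 1; t(7) = 7; t(8) = 0; t(9) = 7; t(10) = 7; t(11) = 6; t(12) = 5; t(13) = 3; t(14) = 0.
The sequence repeats with period 12.
So t(201) = t(1 + ((201-1) mod 12)) = t(9) = 7.

7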